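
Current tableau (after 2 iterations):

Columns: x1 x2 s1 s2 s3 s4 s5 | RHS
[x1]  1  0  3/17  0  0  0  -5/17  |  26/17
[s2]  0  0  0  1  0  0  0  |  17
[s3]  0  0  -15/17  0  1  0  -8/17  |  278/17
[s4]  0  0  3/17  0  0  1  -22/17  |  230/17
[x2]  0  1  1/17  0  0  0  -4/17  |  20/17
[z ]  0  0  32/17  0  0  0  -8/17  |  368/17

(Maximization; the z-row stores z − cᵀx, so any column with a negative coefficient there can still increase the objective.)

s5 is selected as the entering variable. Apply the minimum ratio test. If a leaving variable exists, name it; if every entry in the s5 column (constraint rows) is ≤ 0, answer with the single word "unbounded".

s5-column entries: row 1: -5/17, row 2: 0, row 3: -8/17, row 4: -22/17, row 5: -4/17. All ≤ 0, so s5 can increase without bound; the LP is unbounded in this direction.

unbounded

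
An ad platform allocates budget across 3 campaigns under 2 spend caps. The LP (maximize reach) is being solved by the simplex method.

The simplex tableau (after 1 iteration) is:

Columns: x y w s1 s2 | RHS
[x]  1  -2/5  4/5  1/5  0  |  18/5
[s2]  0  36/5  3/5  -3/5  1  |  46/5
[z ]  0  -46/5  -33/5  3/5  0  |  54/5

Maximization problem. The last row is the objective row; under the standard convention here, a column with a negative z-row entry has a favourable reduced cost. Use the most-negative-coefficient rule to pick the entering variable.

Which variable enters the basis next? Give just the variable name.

y

Objective-row coefficients: x: 0, y: -46/5, w: -33/5, s1: 3/5, s2: 0.
The most negative is -46/5 in column y, so y enters.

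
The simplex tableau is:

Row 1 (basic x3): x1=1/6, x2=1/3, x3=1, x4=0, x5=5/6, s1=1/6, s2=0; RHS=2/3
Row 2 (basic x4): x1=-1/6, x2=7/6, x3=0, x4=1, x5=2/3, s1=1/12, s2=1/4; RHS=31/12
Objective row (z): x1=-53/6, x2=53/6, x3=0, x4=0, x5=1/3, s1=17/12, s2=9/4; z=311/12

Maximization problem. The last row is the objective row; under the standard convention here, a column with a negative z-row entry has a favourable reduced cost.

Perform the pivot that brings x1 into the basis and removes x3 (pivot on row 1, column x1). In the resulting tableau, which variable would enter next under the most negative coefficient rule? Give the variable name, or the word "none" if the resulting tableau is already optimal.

Pivot element 1/6. New z-row = old z-row − (-53/6)·(row 1/(1/6)).
Updated z-row coefficients: x1: 0, x2: 53/2, x3: 53, x4: 0, x5: 89/2, s1: 41/4, s2: 9/4.
No coefficient is strictly negative; the tableau after this pivot is optimal.

none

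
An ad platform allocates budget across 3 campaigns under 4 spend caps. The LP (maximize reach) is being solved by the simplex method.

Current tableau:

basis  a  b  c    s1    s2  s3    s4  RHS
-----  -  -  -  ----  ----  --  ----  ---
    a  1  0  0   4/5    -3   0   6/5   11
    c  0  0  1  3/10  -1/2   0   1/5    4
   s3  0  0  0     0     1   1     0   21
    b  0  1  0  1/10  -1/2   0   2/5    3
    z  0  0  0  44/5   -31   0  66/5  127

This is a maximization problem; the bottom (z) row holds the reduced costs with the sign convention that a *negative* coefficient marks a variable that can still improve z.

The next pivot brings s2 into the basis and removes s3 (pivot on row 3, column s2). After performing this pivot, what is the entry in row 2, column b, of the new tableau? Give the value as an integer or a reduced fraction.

0

Pivot element is row 3, column s2: 1.
Normalize row 3: new (row 3, b) = 0/1 = 0.
row 2 ← row 2 − (-1/2)·(new row 3): 0 − (-1/2)·0 = 0.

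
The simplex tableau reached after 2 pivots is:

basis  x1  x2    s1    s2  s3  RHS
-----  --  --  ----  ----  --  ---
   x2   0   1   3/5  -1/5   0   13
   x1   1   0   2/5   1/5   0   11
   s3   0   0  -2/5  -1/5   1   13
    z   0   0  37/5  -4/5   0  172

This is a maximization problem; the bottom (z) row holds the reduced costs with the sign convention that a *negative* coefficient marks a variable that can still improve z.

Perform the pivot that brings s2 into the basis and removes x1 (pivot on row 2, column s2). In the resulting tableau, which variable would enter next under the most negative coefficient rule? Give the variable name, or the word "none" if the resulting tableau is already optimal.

Pivot element 1/5. New z-row = old z-row − (-4/5)·(row 2/(1/5)).
Updated z-row coefficients: x1: 4, x2: 0, s1: 9, s2: 0, s3: 0.
No coefficient is strictly negative; the tableau after this pivot is optimal.

none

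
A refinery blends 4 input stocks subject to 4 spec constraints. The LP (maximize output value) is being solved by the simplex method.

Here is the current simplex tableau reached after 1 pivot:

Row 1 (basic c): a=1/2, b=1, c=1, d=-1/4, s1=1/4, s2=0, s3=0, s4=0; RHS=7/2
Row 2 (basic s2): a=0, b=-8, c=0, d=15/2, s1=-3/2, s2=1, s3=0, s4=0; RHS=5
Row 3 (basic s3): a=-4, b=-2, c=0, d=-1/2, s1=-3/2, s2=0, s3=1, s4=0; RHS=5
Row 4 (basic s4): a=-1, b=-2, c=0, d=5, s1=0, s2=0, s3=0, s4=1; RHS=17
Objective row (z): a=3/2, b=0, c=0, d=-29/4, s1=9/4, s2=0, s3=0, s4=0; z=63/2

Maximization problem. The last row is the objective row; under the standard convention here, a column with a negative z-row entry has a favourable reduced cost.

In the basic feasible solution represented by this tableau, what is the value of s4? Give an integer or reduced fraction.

17

s4 is basic (row 4); its value is the RHS of that row: 17.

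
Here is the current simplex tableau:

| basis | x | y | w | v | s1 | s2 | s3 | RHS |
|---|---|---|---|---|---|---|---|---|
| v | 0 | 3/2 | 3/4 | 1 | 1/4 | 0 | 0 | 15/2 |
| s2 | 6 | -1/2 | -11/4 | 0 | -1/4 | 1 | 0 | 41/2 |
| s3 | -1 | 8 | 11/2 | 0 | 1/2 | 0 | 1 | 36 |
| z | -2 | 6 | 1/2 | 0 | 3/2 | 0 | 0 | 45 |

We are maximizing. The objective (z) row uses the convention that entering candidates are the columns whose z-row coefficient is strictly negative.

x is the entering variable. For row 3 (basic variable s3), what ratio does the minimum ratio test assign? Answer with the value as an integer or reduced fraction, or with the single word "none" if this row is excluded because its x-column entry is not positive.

The x entry in row 3 is -1 ≤ 0, so this row gives no ratio.

none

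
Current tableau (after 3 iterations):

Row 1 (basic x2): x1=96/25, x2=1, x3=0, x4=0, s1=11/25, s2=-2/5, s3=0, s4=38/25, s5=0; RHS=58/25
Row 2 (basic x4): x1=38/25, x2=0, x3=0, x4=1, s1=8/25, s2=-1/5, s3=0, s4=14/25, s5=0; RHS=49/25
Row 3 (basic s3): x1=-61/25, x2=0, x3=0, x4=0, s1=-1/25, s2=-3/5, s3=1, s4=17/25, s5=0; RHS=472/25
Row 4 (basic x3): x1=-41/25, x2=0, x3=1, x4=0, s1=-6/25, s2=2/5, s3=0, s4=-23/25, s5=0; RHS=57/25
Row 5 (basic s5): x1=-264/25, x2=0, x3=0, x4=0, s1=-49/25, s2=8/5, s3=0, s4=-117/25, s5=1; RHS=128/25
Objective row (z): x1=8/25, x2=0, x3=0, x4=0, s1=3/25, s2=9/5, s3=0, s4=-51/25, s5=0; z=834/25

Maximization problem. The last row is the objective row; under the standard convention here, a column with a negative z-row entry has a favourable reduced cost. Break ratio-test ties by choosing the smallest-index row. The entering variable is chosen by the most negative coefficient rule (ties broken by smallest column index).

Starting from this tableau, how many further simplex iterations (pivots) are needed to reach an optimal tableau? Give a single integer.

pivot: s4 in, x2 out → z = 693/19
No improving column remains; optimal.

1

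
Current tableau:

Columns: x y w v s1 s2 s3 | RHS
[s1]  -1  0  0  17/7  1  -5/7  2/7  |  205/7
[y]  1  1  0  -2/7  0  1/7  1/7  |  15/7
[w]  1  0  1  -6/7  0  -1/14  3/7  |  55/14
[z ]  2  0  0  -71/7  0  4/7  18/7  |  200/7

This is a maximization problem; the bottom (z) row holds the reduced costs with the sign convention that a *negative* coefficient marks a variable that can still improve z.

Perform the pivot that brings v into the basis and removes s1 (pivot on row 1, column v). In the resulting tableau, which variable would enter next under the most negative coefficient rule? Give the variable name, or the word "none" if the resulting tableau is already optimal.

s2

Pivot element 17/7. New z-row = old z-row − (-71/7)·(row 1/(17/7)).
Updated z-row coefficients: x: -37/17, y: 0, w: 0, v: 0, s1: 71/17, s2: -41/17, s3: 64/17.
The most negative is -41/17 in column s2, so s2 would enter next.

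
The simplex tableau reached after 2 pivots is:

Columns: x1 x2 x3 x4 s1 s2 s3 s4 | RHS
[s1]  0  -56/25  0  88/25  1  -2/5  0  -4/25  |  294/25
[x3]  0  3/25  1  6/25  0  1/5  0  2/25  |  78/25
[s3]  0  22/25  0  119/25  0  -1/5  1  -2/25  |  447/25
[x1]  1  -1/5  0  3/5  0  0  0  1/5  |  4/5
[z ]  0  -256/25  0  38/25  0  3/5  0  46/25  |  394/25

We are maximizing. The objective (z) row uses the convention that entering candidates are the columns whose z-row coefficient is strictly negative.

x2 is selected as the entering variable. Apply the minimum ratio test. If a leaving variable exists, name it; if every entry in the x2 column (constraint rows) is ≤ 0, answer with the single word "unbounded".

s3

Ratios: row 1 (s1): entry -56/25 ≤ 0, skip; row 2 (x3): (78/25)/(3/25) = 26; row 3 (s3): (447/25)/(22/25) = 447/22; row 4 (x1): entry -1/5 ≤ 0, skip.
Minimum ratio is in the s3 row, so s3 leaves.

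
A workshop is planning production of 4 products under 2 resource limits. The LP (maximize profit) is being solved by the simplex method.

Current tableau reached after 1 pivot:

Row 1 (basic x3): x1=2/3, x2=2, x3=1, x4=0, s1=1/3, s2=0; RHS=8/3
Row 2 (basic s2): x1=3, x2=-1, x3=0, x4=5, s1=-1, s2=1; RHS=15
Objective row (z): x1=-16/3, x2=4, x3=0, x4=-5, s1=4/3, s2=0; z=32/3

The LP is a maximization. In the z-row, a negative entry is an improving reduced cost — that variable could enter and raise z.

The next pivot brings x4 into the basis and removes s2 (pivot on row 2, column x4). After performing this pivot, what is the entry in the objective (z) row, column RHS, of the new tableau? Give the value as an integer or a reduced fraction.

77/3

Pivot element is row 2, column x4: 5.
Normalize row 2: new (row 2, RHS) = 15/5 = 3.
z-row ← z-row − (-5)·(new row 2): 32/3 − (-5)·3 = 77/3.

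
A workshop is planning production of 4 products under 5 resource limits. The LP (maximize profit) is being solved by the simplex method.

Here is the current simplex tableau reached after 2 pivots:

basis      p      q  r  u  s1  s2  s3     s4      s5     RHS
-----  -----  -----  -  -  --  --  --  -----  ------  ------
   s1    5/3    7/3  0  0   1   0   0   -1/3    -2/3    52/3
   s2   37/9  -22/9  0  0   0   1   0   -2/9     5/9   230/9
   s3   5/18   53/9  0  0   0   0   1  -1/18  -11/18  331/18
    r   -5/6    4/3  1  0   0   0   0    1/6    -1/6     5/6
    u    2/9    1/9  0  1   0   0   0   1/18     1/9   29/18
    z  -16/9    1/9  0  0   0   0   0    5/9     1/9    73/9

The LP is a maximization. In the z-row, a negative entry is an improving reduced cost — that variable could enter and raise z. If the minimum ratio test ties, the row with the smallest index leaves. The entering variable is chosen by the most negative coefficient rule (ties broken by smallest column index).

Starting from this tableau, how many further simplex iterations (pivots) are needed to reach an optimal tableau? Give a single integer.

2

pivot: p in, s2 out → z = 709/37
pivot: q in, u out → z = 361/18
No improving column remains; optimal.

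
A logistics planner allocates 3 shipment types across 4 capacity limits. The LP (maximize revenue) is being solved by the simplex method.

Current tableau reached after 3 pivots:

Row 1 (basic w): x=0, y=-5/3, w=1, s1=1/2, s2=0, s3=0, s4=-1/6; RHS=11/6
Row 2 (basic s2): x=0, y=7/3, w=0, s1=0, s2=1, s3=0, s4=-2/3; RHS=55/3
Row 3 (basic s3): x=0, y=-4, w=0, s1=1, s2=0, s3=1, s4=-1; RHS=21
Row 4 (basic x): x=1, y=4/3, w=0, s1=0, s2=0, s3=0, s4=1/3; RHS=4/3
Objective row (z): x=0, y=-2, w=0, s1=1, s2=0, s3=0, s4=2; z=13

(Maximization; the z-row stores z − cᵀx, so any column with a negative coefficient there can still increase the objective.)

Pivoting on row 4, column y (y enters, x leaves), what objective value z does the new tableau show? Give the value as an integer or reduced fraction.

15

Minimum ratio for y: (4/3)/(4/3) = 1.
z changes by −(z-row coeff of y)·ratio = −(-2)·1 = 2.
New z = 13 + 2 = 15.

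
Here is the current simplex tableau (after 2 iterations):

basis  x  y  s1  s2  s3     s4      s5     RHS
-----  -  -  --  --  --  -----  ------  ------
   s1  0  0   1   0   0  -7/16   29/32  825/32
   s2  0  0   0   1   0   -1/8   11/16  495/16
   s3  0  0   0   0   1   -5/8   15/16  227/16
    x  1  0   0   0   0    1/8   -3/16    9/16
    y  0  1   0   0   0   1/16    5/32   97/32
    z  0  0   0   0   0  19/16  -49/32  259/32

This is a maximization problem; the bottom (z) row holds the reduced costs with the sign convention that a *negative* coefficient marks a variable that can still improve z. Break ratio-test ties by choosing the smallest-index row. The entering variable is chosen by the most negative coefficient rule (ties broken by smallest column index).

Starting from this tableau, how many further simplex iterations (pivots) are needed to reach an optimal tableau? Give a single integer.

pivot: s5 in, s3 out → z = 469/15
No improving column remains; optimal.

1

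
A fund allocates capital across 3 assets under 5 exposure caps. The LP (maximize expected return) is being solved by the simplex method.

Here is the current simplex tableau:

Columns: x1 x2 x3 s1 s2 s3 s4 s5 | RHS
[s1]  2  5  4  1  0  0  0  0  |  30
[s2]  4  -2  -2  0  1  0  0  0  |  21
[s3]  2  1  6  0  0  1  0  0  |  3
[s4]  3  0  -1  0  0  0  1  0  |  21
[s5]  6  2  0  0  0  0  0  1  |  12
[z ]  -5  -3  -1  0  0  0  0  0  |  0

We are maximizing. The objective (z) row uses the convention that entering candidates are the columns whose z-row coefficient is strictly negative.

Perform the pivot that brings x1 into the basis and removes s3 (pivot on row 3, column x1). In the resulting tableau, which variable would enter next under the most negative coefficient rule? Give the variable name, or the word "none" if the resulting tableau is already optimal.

x2

Pivot element 2. New z-row = old z-row − (-5)·(row 3/2).
Updated z-row coefficients: x1: 0, x2: -1/2, x3: 14, s1: 0, s2: 0, s3: 5/2, s4: 0, s5: 0.
The most negative is -1/2 in column x2, so x2 would enter next.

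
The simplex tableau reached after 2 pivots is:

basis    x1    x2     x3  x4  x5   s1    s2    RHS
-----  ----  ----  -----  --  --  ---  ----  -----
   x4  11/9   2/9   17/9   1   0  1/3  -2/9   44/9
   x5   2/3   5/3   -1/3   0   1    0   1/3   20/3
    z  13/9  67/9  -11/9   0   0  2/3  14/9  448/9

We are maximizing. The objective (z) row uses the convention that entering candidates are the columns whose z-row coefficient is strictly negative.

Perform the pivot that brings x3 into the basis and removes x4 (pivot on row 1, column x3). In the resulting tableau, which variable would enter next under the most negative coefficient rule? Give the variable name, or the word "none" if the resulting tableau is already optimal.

Pivot element 17/9. New z-row = old z-row − (-11/9)·(row 1/(17/9)).
Updated z-row coefficients: x1: 38/17, x2: 129/17, x3: 0, x4: 11/17, x5: 0, s1: 15/17, s2: 24/17.
No coefficient is strictly negative; the tableau after this pivot is optimal.

none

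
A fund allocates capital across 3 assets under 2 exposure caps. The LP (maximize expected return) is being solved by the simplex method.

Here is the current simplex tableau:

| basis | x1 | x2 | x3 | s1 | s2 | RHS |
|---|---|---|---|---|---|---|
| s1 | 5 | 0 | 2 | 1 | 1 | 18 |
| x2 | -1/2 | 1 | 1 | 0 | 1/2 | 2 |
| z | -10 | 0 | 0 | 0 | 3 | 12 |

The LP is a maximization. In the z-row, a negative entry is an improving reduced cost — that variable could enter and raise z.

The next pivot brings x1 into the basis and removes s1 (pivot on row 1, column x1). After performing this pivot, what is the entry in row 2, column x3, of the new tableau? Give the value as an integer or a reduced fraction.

Pivot element is row 1, column x1: 5.
Normalize row 1: new (row 1, x3) = 2/5 = 2/5.
row 2 ← row 2 − (-1/2)·(new row 1): 1 − (-1/2)·(2/5) = 6/5.

6/5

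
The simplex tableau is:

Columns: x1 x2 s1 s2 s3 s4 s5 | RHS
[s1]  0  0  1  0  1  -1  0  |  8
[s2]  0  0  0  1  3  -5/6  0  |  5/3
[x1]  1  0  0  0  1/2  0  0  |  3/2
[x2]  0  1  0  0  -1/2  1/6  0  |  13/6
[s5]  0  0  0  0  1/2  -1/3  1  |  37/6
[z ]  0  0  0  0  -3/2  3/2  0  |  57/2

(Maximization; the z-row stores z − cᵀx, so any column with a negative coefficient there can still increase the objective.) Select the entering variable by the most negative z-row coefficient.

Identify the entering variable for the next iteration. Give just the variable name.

s3

Objective-row coefficients: x1: 0, x2: 0, s1: 0, s2: 0, s3: -3/2, s4: 3/2, s5: 0.
The most negative is -3/2 in column s3, so s3 enters.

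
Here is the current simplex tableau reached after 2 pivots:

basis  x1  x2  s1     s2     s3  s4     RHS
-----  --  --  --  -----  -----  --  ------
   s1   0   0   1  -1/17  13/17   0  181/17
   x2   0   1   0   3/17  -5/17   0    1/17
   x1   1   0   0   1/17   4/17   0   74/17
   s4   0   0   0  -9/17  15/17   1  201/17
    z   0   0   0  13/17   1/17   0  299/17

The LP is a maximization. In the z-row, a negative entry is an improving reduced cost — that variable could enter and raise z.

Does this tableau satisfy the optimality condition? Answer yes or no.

yes

No objective-row coefficient is strictly negative, so no entering variable exists; the tableau is optimal.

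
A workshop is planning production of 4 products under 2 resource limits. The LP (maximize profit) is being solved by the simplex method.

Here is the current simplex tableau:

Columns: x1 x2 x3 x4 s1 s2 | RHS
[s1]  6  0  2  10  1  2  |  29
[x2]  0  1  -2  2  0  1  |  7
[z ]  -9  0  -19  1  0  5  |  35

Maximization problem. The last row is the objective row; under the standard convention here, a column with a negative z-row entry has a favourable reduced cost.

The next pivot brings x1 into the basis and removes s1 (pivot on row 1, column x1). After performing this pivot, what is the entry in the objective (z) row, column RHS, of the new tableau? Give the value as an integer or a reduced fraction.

Pivot element is row 1, column x1: 6.
Normalize row 1: new (row 1, RHS) = 29/6 = 29/6.
z-row ← z-row − (-9)·(new row 1): 35 − (-9)·(29/6) = 157/2.

157/2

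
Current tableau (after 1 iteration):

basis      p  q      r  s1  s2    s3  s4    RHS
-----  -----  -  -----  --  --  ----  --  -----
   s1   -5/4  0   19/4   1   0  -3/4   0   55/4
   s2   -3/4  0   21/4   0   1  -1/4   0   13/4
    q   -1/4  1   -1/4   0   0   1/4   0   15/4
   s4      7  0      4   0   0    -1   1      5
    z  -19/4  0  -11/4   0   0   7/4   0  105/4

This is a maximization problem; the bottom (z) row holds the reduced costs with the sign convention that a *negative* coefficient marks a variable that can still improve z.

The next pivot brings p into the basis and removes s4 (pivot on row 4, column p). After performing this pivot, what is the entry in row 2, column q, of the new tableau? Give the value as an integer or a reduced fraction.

Pivot element is row 4, column p: 7.
Normalize row 4: new (row 4, q) = 0/7 = 0.
row 2 ← row 2 − (-3/4)·(new row 4): 0 − (-3/4)·0 = 0.

0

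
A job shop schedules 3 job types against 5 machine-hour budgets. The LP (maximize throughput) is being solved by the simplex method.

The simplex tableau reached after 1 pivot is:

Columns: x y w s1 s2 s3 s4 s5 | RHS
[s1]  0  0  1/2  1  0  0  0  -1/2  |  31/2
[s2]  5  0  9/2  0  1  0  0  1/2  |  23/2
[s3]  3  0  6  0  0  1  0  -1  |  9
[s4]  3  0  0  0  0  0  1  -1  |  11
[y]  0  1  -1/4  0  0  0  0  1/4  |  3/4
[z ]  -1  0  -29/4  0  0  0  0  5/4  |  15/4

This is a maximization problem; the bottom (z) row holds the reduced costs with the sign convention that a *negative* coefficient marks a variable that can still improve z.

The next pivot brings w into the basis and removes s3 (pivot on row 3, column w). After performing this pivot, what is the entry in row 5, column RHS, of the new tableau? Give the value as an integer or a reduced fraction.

Pivot element is row 3, column w: 6.
Normalize row 3: new (row 3, RHS) = 9/6 = 3/2.
row 5 ← row 5 − (-1/4)·(new row 3): 3/4 − (-1/4)·(3/2) = 9/8.

9/8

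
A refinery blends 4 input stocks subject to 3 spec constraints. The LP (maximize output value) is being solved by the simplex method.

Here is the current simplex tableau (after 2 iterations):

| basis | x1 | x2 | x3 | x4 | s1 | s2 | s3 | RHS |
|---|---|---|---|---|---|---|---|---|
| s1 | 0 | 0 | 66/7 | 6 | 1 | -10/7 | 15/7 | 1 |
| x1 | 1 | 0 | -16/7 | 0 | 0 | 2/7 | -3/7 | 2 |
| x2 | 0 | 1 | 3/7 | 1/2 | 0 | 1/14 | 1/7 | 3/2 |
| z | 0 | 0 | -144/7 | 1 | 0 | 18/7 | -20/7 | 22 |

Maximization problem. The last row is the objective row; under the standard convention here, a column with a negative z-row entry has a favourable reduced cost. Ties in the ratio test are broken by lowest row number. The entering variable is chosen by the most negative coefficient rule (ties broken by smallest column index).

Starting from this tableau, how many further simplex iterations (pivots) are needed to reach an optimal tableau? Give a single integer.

pivot: x3 in, s1 out → z = 266/11
pivot: s2 in, x2 out → z = 30
No improving column remains; optimal.

2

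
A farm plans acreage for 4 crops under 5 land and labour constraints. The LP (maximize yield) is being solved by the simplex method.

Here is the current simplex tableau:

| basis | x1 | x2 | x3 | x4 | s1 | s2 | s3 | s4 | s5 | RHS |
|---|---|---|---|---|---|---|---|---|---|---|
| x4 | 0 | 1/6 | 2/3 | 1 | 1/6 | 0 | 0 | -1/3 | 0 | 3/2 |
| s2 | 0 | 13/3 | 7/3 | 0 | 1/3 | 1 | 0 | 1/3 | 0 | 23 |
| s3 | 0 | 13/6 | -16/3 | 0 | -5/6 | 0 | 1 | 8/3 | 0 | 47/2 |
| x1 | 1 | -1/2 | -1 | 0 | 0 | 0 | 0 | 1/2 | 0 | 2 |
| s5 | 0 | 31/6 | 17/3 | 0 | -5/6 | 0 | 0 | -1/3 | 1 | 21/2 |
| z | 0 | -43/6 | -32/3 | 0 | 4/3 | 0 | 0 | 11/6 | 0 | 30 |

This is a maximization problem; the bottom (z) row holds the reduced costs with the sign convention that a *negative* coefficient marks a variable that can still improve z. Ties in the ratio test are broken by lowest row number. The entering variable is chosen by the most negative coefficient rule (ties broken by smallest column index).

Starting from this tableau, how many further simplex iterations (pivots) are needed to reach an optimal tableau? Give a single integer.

2

pivot: x3 in, s5 out → z = 846/17
pivot: s1 in, x4 out → z = 50
No improving column remains; optimal.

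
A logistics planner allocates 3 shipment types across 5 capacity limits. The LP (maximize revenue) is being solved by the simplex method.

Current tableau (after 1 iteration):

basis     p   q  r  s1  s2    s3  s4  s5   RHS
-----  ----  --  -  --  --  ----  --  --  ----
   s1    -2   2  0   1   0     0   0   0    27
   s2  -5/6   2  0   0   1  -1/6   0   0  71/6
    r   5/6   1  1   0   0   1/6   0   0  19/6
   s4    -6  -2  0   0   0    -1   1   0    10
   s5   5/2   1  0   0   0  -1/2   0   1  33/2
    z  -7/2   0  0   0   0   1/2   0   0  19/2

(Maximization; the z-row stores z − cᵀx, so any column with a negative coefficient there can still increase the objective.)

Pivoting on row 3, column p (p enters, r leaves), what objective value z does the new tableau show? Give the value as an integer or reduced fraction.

114/5

Minimum ratio for p: (19/6)/(5/6) = 19/5.
z changes by −(z-row coeff of p)·ratio = −(-7/2)·(19/5) = 133/10.
New z = 19/2 + (133/10) = 114/5.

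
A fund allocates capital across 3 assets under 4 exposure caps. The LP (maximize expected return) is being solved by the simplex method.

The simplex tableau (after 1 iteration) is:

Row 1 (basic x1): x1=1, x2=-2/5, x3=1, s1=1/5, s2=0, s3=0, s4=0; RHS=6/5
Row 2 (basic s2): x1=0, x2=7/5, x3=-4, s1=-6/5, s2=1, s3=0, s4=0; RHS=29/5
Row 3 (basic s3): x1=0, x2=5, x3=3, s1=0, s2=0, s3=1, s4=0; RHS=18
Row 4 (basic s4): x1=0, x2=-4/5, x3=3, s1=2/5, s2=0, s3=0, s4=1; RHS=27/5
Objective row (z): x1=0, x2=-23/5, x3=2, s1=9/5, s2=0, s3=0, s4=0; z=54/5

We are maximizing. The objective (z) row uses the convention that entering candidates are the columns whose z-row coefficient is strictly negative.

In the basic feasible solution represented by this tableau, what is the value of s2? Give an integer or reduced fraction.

s2 is basic (row 2); its value is the RHS of that row: 29/5.

29/5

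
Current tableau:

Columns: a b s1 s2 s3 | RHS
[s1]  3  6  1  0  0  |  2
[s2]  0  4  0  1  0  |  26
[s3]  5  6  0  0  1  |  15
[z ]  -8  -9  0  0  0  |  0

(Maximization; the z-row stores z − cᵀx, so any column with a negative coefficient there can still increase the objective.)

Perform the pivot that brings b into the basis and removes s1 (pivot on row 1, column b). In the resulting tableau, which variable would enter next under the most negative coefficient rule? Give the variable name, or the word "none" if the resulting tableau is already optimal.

Pivot element 6. New z-row = old z-row − (-9)·(row 1/6).
Updated z-row coefficients: a: -7/2, b: 0, s1: 3/2, s2: 0, s3: 0.
The most negative is -7/2 in column a, so a would enter next.

a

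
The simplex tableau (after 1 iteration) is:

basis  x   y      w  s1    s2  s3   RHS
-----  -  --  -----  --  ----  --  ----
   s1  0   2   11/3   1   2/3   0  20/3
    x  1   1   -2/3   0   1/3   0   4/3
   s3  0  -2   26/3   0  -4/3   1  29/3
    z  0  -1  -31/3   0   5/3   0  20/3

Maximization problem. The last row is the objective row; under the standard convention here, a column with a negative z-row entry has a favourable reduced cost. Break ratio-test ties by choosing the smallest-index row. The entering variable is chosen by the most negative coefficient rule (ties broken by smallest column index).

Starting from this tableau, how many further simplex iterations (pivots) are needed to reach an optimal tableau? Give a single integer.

pivot: w in, s3 out → z = 473/26
pivot: y in, s1 out → z = 1573/74
No improving column remains; optimal.

2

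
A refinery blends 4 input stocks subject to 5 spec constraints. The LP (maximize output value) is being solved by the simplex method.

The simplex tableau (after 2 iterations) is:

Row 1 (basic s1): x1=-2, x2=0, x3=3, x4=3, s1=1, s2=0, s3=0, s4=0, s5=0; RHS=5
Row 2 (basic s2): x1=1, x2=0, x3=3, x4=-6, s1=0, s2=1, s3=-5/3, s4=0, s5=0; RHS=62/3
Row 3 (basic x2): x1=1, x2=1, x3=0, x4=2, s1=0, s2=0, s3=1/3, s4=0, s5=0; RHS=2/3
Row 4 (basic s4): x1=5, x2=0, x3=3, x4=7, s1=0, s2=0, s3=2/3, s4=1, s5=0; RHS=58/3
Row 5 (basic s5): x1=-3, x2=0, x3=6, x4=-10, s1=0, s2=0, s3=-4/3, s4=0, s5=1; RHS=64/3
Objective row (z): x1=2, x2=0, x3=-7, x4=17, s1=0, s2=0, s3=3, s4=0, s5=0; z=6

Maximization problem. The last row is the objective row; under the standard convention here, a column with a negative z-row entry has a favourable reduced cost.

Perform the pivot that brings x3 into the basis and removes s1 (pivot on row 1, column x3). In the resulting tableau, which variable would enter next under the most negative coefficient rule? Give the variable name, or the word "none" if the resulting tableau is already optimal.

Pivot element 3. New z-row = old z-row − (-7)·(row 1/3).
Updated z-row coefficients: x1: -8/3, x2: 0, x3: 0, x4: 24, s1: 7/3, s2: 0, s3: 3, s4: 0, s5: 0.
The most negative is -8/3 in column x1, so x1 would enter next.

x1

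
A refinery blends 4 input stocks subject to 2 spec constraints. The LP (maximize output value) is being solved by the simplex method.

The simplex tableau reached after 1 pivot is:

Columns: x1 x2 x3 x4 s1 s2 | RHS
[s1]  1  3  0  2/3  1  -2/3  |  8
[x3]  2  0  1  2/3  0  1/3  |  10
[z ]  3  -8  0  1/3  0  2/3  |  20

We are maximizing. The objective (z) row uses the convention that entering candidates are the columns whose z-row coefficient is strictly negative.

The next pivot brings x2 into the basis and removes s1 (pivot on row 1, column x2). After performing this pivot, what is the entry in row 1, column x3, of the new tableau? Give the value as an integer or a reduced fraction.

0

Pivot element is row 1, column x2: 3.
Normalize row 1: new (row 1, x3) = 0/3 = 0.
Row 1 is the pivot row, so the entry is 0.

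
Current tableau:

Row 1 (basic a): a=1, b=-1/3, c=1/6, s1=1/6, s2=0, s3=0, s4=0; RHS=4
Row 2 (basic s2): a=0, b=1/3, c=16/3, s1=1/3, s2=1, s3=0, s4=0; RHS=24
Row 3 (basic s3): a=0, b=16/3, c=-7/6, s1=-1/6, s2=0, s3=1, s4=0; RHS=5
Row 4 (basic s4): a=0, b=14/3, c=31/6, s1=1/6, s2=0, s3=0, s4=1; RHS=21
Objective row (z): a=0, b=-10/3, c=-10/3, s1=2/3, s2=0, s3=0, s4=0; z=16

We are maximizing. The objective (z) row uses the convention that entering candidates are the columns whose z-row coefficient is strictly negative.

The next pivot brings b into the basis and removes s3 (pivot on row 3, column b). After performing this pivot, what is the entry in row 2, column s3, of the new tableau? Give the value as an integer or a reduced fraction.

Pivot element is row 3, column b: 16/3.
Normalize row 3: new (row 3, s3) = 1/(16/3) = 3/16.
row 2 ← row 2 − (1/3)·(new row 3): 0 − (1/3)·(3/16) = -1/16.

-1/16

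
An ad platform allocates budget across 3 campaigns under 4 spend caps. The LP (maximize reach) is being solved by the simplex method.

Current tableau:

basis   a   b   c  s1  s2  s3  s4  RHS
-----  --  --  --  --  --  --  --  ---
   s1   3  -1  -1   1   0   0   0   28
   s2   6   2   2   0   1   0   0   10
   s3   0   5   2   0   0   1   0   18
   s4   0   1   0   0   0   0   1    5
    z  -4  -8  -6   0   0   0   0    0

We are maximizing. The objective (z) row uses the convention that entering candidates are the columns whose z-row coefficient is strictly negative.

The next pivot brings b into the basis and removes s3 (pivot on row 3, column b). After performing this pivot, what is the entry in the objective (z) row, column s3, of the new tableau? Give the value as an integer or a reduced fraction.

Pivot element is row 3, column b: 5.
Normalize row 3: new (row 3, s3) = 1/5 = 1/5.
z-row ← z-row − (-8)·(new row 3): 0 − (-8)·(1/5) = 8/5.

8/5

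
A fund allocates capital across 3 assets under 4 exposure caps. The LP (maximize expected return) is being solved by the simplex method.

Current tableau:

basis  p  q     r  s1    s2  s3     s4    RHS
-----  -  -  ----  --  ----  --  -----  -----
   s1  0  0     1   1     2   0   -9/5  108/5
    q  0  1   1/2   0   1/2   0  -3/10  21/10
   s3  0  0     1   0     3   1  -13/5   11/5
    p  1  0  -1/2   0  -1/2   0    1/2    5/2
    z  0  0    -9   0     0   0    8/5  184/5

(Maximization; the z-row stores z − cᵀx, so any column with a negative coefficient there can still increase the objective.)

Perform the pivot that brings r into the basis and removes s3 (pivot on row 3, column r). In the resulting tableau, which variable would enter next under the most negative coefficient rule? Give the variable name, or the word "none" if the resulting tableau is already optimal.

Pivot element 1. New z-row = old z-row − (-9)·(row 3/1).
Updated z-row coefficients: p: 0, q: 0, r: 0, s1: 0, s2: 27, s3: 9, s4: -109/5.
The most negative is -109/5 in column s4, so s4 would enter next.

s4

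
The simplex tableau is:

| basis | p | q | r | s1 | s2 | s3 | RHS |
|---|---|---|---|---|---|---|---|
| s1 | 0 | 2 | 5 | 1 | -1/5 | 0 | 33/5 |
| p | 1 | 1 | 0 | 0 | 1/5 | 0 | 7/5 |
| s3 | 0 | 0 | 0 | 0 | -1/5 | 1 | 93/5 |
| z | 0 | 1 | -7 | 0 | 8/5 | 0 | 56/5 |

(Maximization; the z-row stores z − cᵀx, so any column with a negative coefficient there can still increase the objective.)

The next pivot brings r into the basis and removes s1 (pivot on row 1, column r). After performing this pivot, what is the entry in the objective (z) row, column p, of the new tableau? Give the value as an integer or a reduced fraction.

0

Pivot element is row 1, column r: 5.
Normalize row 1: new (row 1, p) = 0/5 = 0.
z-row ← z-row − (-7)·(new row 1): 0 − (-7)·0 = 0.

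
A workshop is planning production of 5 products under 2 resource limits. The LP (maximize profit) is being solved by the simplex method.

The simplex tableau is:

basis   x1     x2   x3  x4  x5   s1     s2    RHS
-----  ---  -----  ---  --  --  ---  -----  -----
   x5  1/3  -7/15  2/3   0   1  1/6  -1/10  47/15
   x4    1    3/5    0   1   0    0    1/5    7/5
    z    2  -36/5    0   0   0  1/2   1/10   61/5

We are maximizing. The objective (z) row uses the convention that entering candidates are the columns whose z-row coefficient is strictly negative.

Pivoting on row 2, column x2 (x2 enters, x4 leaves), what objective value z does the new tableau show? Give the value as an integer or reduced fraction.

Minimum ratio for x2: (7/5)/(3/5) = 7/3.
z changes by −(z-row coeff of x2)·ratio = −(-36/5)·(7/3) = 84/5.
New z = 61/5 + (84/5) = 29.

29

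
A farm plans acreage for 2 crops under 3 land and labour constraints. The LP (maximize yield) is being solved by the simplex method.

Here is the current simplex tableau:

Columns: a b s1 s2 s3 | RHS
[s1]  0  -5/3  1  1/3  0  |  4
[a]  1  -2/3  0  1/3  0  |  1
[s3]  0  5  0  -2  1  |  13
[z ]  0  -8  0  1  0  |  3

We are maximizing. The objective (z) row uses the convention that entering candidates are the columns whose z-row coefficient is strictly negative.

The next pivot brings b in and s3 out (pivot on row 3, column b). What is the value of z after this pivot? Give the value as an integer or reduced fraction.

Minimum ratio for b: 13/5 = 13/5.
z changes by −(z-row coeff of b)·ratio = −(-8)·(13/5) = 104/5.
New z = 3 + (104/5) = 119/5.

119/5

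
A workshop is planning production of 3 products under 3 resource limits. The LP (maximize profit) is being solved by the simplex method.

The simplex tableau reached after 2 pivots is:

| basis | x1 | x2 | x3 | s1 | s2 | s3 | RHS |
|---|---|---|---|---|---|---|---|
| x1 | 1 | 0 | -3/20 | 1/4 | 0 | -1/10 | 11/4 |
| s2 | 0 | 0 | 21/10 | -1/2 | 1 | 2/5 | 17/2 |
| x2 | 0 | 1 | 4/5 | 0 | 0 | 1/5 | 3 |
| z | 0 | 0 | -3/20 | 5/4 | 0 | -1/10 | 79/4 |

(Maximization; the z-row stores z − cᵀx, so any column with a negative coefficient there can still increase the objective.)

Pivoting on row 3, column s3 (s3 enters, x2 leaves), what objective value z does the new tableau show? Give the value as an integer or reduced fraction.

85/4

Minimum ratio for s3: 3/(1/5) = 15.
z changes by −(z-row coeff of s3)·ratio = −(-1/10)·15 = 3/2.
New z = 79/4 + (3/2) = 85/4.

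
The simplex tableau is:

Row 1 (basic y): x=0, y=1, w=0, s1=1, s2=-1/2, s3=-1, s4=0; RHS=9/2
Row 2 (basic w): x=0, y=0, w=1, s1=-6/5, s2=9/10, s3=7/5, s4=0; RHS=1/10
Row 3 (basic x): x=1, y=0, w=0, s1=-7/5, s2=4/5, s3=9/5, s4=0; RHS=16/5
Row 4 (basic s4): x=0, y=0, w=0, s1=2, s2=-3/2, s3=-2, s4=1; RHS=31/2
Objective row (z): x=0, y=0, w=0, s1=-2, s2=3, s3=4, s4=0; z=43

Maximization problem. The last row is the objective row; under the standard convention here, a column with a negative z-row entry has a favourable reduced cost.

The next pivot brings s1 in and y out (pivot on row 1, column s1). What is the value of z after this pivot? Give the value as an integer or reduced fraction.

52

Minimum ratio for s1: (9/2)/1 = 9/2.
z changes by −(z-row coeff of s1)·ratio = −(-2)·(9/2) = 9.
New z = 43 + 9 = 52.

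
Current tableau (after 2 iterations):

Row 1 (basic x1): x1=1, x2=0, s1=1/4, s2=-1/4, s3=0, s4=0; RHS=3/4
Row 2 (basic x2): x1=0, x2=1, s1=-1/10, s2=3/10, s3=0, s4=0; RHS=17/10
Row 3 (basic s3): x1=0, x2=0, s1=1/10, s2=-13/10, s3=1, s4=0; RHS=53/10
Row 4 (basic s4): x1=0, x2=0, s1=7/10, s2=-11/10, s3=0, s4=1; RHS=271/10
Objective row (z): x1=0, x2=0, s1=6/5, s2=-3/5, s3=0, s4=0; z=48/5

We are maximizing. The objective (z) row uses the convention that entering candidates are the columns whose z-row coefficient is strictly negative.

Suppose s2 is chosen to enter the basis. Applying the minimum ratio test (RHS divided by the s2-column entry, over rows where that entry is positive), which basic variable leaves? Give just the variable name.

Ratios: row 1 (x1): entry -1/4 ≤ 0, skip; row 2 (x2): (17/10)/(3/10) = 17/3; row 3 (s3): entry -13/10 ≤ 0, skip; row 4 (s4): entry -11/10 ≤ 0, skip.
Minimum ratio 17/3 is in the x2 row, so x2 leaves.

x2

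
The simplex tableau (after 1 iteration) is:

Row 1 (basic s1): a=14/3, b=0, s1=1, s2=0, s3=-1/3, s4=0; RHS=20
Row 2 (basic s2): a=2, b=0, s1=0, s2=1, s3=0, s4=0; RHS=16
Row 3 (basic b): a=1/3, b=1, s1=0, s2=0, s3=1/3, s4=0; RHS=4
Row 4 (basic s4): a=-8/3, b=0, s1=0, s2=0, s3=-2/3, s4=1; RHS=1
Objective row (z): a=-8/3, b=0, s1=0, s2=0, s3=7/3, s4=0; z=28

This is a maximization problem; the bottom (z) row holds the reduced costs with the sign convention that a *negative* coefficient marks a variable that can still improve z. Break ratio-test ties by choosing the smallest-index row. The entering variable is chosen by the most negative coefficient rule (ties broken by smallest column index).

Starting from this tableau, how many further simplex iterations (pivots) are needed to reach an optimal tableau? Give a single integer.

1

pivot: a in, s1 out → z = 276/7
No improving column remains; optimal.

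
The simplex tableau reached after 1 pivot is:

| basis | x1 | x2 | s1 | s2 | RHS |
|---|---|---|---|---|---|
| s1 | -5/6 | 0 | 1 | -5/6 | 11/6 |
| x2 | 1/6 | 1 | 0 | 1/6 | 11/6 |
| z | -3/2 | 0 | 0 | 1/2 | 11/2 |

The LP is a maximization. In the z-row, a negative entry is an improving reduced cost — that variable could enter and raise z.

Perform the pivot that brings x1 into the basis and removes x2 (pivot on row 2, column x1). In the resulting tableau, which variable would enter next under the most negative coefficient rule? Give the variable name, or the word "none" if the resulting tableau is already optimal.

Pivot element 1/6. New z-row = old z-row − (-3/2)·(row 2/(1/6)).
Updated z-row coefficients: x1: 0, x2: 9, s1: 0, s2: 2.
No coefficient is strictly negative; the tableau after this pivot is optimal.

none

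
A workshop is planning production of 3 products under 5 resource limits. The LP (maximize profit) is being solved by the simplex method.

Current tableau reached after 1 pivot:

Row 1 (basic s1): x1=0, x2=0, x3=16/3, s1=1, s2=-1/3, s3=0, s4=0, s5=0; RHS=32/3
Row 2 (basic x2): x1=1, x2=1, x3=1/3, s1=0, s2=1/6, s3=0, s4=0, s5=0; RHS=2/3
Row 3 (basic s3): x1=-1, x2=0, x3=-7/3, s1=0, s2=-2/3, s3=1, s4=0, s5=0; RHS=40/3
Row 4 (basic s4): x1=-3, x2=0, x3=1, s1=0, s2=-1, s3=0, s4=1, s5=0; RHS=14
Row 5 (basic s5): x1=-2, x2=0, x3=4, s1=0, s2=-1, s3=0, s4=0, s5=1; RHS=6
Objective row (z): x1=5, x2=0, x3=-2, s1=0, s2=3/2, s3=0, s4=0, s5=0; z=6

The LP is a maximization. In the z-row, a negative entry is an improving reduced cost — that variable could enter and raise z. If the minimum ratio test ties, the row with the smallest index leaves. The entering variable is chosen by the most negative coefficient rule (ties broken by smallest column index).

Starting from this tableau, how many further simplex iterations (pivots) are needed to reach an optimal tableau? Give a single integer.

1

pivot: x3 in, s5 out → z = 9
No improving column remains; optimal.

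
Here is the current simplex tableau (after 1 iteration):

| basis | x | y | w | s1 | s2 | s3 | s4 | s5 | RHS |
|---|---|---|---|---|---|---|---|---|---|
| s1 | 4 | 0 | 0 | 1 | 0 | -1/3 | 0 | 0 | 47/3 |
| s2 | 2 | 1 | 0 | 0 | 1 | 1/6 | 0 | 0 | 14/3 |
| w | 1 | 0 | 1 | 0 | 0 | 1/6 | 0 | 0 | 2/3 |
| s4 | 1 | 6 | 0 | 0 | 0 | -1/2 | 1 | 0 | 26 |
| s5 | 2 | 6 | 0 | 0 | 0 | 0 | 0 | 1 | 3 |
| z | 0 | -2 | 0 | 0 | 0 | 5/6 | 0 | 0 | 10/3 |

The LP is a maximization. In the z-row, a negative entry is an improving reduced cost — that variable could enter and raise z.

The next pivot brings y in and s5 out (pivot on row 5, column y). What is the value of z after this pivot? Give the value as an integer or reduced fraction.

13/3

Minimum ratio for y: 3/6 = 1/2.
z changes by −(z-row coeff of y)·ratio = −(-2)·(1/2) = 1.
New z = 10/3 + 1 = 13/3.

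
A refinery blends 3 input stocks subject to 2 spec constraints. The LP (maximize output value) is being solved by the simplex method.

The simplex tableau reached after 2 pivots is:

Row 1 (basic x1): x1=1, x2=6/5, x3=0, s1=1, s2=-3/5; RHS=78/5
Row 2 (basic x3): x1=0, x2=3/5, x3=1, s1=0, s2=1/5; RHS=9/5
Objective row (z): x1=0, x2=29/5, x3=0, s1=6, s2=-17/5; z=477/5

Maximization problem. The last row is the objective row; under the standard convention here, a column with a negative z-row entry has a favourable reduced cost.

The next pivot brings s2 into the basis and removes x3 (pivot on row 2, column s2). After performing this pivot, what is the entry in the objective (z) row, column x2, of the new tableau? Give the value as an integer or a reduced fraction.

Pivot element is row 2, column s2: 1/5.
Normalize row 2: new (row 2, x2) = (3/5)/(1/5) = 3.
z-row ← z-row − (-17/5)·(new row 2): 29/5 − (-17/5)·3 = 16.

16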